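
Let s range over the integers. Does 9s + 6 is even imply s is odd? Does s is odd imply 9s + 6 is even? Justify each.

[⇒] This fails: s = 2 gives 9s + 6 = 24, which is even, but 2 is even, not odd.

[⇐] This also fails: s = 3 is odd, but 9s + 6 = 33 is odd, not even.

(⇒) fails and (⇐) fails.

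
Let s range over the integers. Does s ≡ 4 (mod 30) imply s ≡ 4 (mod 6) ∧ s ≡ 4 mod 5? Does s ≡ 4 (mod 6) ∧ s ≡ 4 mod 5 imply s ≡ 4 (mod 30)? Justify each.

(→) Suppose s ≡ 4 (mod 30); write s = 30j + 4. Since 6 ∣ 30, reducing mod 6 gives s ≡ 4 (mod 6); since 5 ∣ 30, reducing mod 5 gives s ≡ 4 (mod 5).

(←) Conversely, if s ≡ 4 (mod 6) and s ≡ 4 (mod 5), then by the Chinese remainder theorem s ≡ 4 (mod 30). This is exactly s ≡ 4 (mod 30).

Both directions hold.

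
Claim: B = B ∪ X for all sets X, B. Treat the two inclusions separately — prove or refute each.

(⟹) Let x ∈ B. Then either x ∈ B and x ∉ X; or x ∈ X ∩ B. In each case x ∈ B ∪ X, so B ⊆ B ∪ X.

(⟸) This inclusion fails. Take X = {1}, B = ∅; then 1 ∈ B ∪ X but 1 ∉ B.

The sets are not equal: only the forward inclusion holds.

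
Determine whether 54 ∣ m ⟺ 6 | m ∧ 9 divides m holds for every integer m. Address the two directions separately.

Forward direction. If 54 ∣ m, write m = 54q. Since 54 = 9·6, m = 6·(9q), so 6 ∣ m; and since 54 = 6·9, m = 9·(6q), so 9 ∣ m.

Converse. This fails: take m = 18. Both 6 ∣ 18 and 9 ∣ 18, yet 18 is not a multiple of 54 (since 18 = 0·54 + 18), so 54 ∤ 18.

Only the forward direction holds.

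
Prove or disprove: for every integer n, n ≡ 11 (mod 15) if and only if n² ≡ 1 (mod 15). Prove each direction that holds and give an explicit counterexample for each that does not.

(→) Suppose n ≡ 11 (mod 15). Write n = 15j + 11. Then (15j + 11)² = 225j² + 330j + 121 = 15(15j² + 22j + 8) + 1, so n² ≡ 1 (mod 15).

(←) This fails: take n = 1. Then 1² = 1 ≡ 1 (mod 15), yet 1 ≡ 1 (mod 15), not 11.

Not equivalent: only (⇒) holds.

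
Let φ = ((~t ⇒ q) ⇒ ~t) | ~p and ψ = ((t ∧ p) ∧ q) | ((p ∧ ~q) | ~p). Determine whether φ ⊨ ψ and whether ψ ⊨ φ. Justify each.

(⟹) This fails. Under q = T, p = T, t = F, the left side is true but the right side is false.

(⟸) This fails. Under q = F, p = T, t = T, the left side is false but the right side is true.

(⇒) fails and (⇐) fails.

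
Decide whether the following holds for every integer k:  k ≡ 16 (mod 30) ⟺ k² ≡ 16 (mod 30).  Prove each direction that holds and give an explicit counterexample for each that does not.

Not equivalent: only (⇒) holds.

(→) Suppose k ≡ 16 (mod 30). Write k = 30j + 16. Then (30j + 16)² = 900j² + 960j + 256 = 30(30j² + 32j + 8) + 16, so k² ≡ 16 (mod 30).

(←) This fails: take k = 4. Then 4² = 16 ≡ 16 (mod 30), yet 4 ≡ 4 (mod 30), not 16.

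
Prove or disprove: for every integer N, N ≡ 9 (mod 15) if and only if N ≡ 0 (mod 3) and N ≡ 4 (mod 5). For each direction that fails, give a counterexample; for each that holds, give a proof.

Both directions hold.

(←) If N ≡ 0 (mod 3) and N ≡ 4 (mod 5), then by the Chinese remainder theorem N ≡ 9 (mod 15). This is exactly N ≡ 9 (mod 15).

(→) Suppose N ≡ 9 (mod 15); write N = 15j + 9. Since 3 ∣ 15, reducing mod 3 gives N ≡ 9 ≡ 0 (mod 3); since 5 ∣ 15, reducing mod 5 gives N ≡ 9 ≡ 4 (mod 5).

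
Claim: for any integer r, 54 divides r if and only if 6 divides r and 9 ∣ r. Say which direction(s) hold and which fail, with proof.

The forward direction holds; the converse fails.

[⇒] If 54 ∣ r, write r = 54q. Since 54 = 9·6, r = 6·(9q), so 6 ∣ r; and since 54 = 6·9, r = 9·(6q), so 9 ∣ r.

[⇐] This fails: take r = 18. Both 6 ∣ 18 and 9 ∣ 18, yet 18 is not a multiple of 54 (since 18 = 0·54 + 18), so 54 ∤ 18.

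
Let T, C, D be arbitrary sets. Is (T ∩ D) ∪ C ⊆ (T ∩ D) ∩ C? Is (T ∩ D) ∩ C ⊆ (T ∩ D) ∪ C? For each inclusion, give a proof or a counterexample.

The sets are not equal: only the reverse inclusion holds.

(⊇) Let x ∈ (T ∩ D) ∩ C. Then x ∈ T ∩ C ∩ D, from which x ∈ (T ∩ D) ∪ C.

(⊆) This inclusion fails. Take T = ∅, C = {1}, D = ∅; then 1 ∈ (T ∩ D) ∪ C but 1 ∉ (T ∩ D) ∩ C.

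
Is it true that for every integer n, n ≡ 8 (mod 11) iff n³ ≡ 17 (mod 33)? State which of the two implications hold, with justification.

(→) This fails: take n = 19. Then 19 ≡ 8 (mod 11), but 19³ = 6859 ≡ 28 (mod 33), not 17.

(←) Conversely, the residues r modulo 33 with r³ ≡ 17 (mod 33) are exactly {8}, and each is ≡ 8 (mod 11).

The forward direction fails; the converse holds.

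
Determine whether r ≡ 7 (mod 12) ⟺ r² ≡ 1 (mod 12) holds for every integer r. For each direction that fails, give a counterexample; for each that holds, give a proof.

The forward direction holds; the converse fails.

(⟹) Suppose r ≡ 7 (mod 12). Write r = 12j + 7. Then (12j + 7)² = 144j² + 168j + 49 = 12(12j² + 14j + 4) + 1, so r² ≡ 1 (mod 12).

(⟸) This fails: take r = 1. Then 1² = 1 ≡ 1 (mod 12), yet 1 ≡ 1 (mod 12), not 7.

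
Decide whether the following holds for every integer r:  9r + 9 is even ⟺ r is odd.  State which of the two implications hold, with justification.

(←) Suppose r is odd; write r = 2j + 1. Then 9r + 9 = 9·(2j + 1) + 9 = 2·9j + 18, which is even.

(→) Suppose 9r + 9 is even. Since 9 is odd, 9r and r have the same parity, so 9r + 9 ≡ r + 9 (mod 2). As 9 is odd, 9r + 9 is even exactly when r is odd. Thus r is odd.

Equivalent; both directions hold.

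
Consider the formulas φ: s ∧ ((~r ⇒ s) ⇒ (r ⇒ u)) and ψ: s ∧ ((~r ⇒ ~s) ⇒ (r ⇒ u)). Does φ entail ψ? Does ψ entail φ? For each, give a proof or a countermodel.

(⟹) Assume the antecedent. If u is true, the antecedent forces (u = T, r = F, s = T) or (u = T, r = T, s = T), and s ∧ ((~r ⇒ ~s) ⇒ (r ⇒ u)) holds there. If u is false, the antecedent forces (u = F, r = F, s = T), and s ∧ ((~r ⇒ ~s) ⇒ (r ⇒ u)) holds there. Either way s ∧ ((~r ⇒ ~s) ⇒ (r ⇒ u)) holds.

(⟸) Assume the antecedent. If u is true, the antecedent forces (u = T, r = F, s = T) or (u = T, r = T, s = T), and s ∧ ((~r ⇒ s) ⇒ (r ⇒ u)) holds there. If u is false, the antecedent forces (u = F, r = F, s = T), and s ∧ ((~r ⇒ s) ⇒ (r ⇒ u)) holds there. Either way s ∧ ((~r ⇒ s) ⇒ (r ⇒ u)) holds.

Both implications hold.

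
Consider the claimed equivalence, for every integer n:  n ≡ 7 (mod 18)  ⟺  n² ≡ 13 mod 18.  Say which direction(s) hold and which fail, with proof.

(→) Suppose n ≡ 7 (mod 18). Write n = 18j + 7. Then (18j + 7)² = 324j² + 252j + 49 = 18(18j² + 14j + 2) + 13, so n² ≡ 13 (mod 18).

(←) This fails: take n = 11. Then 11² = 121 ≡ 13 (mod 18), yet 11 ≡ 11 (mod 18), not 7.

The forward direction holds; the converse fails.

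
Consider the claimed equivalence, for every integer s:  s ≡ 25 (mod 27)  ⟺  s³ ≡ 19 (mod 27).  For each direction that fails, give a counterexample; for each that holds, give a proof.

Only the forward direction holds.

(→) Suppose s ≡ 25 (mod 27). Write s = 27j + 25. Then (27j + 25)³ = 19683j³ + 54675j² + 50625j + 15625 = 27(729j³ + 2025j² + 1875j + 578) + 19, so s³ ≡ 19 (mod 27).

(←) This fails: take s = 7. Then 7³ = 343 ≡ 19 (mod 27), yet 7 ≡ 7 (mod 27), not 25.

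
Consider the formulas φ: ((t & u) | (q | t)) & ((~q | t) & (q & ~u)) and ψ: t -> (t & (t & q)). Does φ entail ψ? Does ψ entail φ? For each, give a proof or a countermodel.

Converse. This fails. Under t = F, u = F, q = F, the left side is false but the right side is true.

Forward direction. Assume the antecedent. If t is true, the antecedent forces (t = T, u = F, q = T), and t -> (t & (t & q)) holds there. If t is false, the antecedent cannot hold. Either way t -> (t & (t & q)) holds.

(⇒) holds; (⇐) fails.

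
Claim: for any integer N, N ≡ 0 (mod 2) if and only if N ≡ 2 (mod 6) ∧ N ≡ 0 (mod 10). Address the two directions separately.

The forward direction fails; the converse holds.

Converse. If N ≡ 2 (mod 6) and N ≡ 0 (mod 10), then by the Chinese remainder theorem N ≡ 20 (mod 30). Since 20 ≡ 0 (mod 2) and 2 ∣ 30, we get N ≡ 0 (mod 2).

Forward direction. This fails: N = 0 gives 0 ≡ 0 (mod 2) but 0 ≡ 0 (mod 6), so the conjunction on the right does not hold.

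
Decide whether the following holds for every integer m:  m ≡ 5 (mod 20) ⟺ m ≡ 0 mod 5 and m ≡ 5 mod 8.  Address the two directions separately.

Only the reverse direction holds.

(⟹) This fails: m = 25 gives 25 ≡ 5 (mod 20) but 25 ≡ 1 (mod 8), so the conjunction on the right does not hold.

(⟸) Conversely, if m ≡ 0 (mod 5) and m ≡ 5 (mod 8), then by the Chinese remainder theorem m ≡ 5 (mod 40). Since 5 ≡ 5 (mod 20) and 20 ∣ 40, we get m ≡ 5 (mod 20).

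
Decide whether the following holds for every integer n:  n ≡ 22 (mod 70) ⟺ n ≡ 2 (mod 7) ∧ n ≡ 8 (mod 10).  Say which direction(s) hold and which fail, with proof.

(⇒) fails and (⇐) fails.

(→) This fails: n = 22 gives 22 ≡ 22 (mod 70) but 22 ≡ 1 (mod 7), so the conjunction on the right does not hold.

(←) This fails: n = 58 satisfies both congruences on the right (58 ≡ 2 mod 7 and 58 ≡ 8 mod 10) yet 58 ≡ 58 (mod 70), not 22.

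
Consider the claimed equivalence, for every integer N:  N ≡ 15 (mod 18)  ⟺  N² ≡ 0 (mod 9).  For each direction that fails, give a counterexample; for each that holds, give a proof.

Forward direction. Suppose N ≡ 15 (mod 18). Then N² ≡ 15² = 225 (mod 18), and since 9 ∣ 18, also N² ≡ 0 (mod 9).

Converse. This fails: take N = 0. Then 0² = 0 ≡ 0 (mod 9), yet 0 ≡ 0 (mod 18), not 15.

Only the forward direction holds.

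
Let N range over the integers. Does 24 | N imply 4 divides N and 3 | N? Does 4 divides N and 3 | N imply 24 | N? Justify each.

[⇐] This fails: take N = 12. Both 4 ∣ 12 and 3 ∣ 12, yet 12 is not a multiple of 24 (since 12 = 0·24 + 12), so 24 ∤ 12.

[⇒] If 24 ∣ N, write N = 24q. Since 24 = 6·4, N = 4·(6q), so 4 ∣ N; and since 24 = 8·3, N = 3·(8q), so 3 ∣ N.

Only the forward direction holds.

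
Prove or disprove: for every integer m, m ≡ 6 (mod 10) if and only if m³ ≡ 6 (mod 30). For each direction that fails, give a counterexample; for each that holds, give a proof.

Converse. The residues r modulo 30 with r³ ≡ 6 (mod 30) are exactly {6}, and each is ≡ 6 (mod 10).

Forward direction. This fails: take m = 16. Then 16 ≡ 6 (mod 10), but 16³ = 4096 ≡ 16 (mod 30), not 6.

Not equivalent: only (⇐) holds.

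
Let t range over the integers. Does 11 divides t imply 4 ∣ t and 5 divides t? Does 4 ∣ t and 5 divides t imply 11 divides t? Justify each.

Neither direction holds.

(→) This fails: take t = 11. Certainly 11 ∣ 11, but 4 ∤ 11.

(←) This fails: take t = 20. Both 4 ∣ 20 and 5 ∣ 20, yet 20 is not a multiple of 11 (since 20 = 1·11 + 9), so 11 ∤ 20.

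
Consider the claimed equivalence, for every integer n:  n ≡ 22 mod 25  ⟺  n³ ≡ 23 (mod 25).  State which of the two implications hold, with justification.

[⇒] Suppose n ≡ 22 mod 25. Write n = 25j + 22. Then (25j + 22)³ = 15625j³ + 41250j² + 36300j + 10648 = 25(625j³ + 1650j² + 1452j + 425) + 23, so n³ ≡ 23 (mod 25).

[⇐] Conversely, suppose n³ ≡ 23 (mod 25). The only residue r in {0, …, 24} with r³ ≡ 23 (mod 25) is r = 22, so n ≡ 22 (mod 25).

Equivalent; both directions hold.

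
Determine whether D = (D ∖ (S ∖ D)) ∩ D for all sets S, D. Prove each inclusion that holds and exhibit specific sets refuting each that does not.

Both inclusions hold.

Forward inclusion. Let x ∈ D. Then either x ∈ D and x ∉ S; or x ∈ S ∩ D. In each case x ∈ (D ∖ (S ∖ D)) ∩ D, so D ⊆ (D ∖ (S ∖ D)) ∩ D.

Reverse inclusion. Let x ∈ (D ∖ (S ∖ D)) ∩ D. Then either x ∈ D and x ∉ S; or x ∈ S ∩ D. In each case x ∈ D, so (D ∖ (S ∖ D)) ∩ D ⊆ D.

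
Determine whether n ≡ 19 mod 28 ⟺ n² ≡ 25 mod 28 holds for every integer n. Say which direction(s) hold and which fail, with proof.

Converse. This fails: take n = 5. Then 5² = 25 ≡ 25 (mod 28), yet 5 ≡ 5 (mod 28), not 19.

Forward direction. Suppose n ≡ 19 mod 28. Write n = 28j + 19. Then (28j + 19)² = 784j² + 1064j + 361 = 28(28j² + 38j + 12) + 25, so n² ≡ 25 (mod 28).

(⇒) holds; (⇐) fails.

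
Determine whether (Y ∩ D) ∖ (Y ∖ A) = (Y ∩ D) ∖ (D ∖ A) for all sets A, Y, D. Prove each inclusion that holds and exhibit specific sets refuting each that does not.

The two sets are equal.

Reverse inclusion. Let x ∈ (Y ∩ D) ∖ (D ∖ A). Then x ∈ A ∩ Y ∩ D, from which x ∈ (Y ∩ D) ∖ (Y ∖ A).

Forward inclusion. Let x ∈ (Y ∩ D) ∖ (Y ∖ A). Then x ∈ A ∩ Y ∩ D, from which x ∈ (Y ∩ D) ∖ (D ∖ A).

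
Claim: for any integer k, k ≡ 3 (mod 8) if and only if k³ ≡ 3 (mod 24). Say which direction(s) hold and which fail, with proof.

Not equivalent: only (⇐) holds.

(→) This fails: take k = 11. Then 11 ≡ 3 (mod 8), but 11³ = 1331 ≡ 11 (mod 24), not 3.

(←) Conversely, the residues r modulo 24 with r³ ≡ 3 (mod 24) are exactly {3}, and each is ≡ 3 (mod 8).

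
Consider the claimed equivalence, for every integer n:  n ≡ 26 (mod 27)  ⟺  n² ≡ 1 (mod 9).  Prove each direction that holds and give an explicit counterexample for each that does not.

The forward direction holds; the converse fails.

(⟹) Suppose n ≡ 26 (mod 27). Then n² ≡ 26² = 676 (mod 27), and since 9 ∣ 27, also n² ≡ 1 (mod 9).

(⟸) This fails: take n = 1. Then 1² = 1 ≡ 1 (mod 9), yet 1 ≡ 1 (mod 27), not 26.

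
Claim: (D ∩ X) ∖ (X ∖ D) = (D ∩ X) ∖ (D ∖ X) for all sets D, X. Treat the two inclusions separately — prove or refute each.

(⊇) Let x ∈ (D ∩ X) ∖ (D ∖ X). Then x ∈ D ∩ X, from which x ∈ (D ∩ X) ∖ (X ∖ D).

(⊆) Let x ∈ (D ∩ X) ∖ (X ∖ D). Then x ∈ D ∩ X, from which x ∈ (D ∩ X) ∖ (D ∖ X).

Both inclusions hold; the sets are equal.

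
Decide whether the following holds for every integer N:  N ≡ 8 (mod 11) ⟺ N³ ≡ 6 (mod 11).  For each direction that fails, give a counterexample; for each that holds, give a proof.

Both directions hold.

Forward direction. Suppose N ≡ 8 (mod 11). Write N = 11j + 8. Then (11j + 8)³ = 1331j³ + 2904j² + 2112j + 512 = 11(121j³ + 264j² + 192j + 46) + 6, so N³ ≡ 6 (mod 11).

Converse. Suppose N³ ≡ 6 (mod 11). The only residue r in {0, …, 10} with r³ ≡ 6 (mod 11) is r = 8, so N ≡ 8 (mod 11).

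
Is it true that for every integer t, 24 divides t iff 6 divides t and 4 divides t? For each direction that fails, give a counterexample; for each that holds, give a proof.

(→) If 24 ∣ t, write t = 24q. Since 24 = 4·6, t = 6·(4q), so 6 ∣ t; and since 24 = 6·4, t = 4·(6q), so 4 ∣ t.

(←) This fails: take t = 12. Both 6 ∣ 12 and 4 ∣ 12, yet 12 is not a multiple of 24 (since 12 = 0·24 + 12), so 24 ∤ 12.

Only the forward direction holds.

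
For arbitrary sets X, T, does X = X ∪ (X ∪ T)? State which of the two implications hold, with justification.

The sets are not equal: only the forward inclusion holds.

(⊆) Let x ∈ X. Then either x ∈ X and x ∉ T; or x ∈ X ∩ T. In each case x ∈ X ∪ (X ∪ T), so X ⊆ X ∪ (X ∪ T).

(⊇) This inclusion fails. Take X = ∅, T = {1}; then 1 ∈ X ∪ (X ∪ T) but 1 ∉ X.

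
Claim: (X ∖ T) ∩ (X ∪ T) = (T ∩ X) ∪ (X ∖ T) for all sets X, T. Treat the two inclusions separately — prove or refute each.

(⊆) holds; (⊇) fails.

(⊆) Let x ∈ (X ∖ T) ∩ (X ∪ T). Then x ∈ X and x ∉ T, from which x ∈ (T ∩ X) ∪ (X ∖ T).

(⊇) This inclusion fails. Take X = {1}, T = {1}; then 1 ∈ (T ∩ X) ∪ (X ∖ T) but 1 ∉ (X ∖ T) ∩ (X ∪ T).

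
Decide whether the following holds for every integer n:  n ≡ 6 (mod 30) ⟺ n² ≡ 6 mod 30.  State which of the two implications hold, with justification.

(⇒) holds; (⇐) fails.

(⟹) Suppose n ≡ 6 (mod 30). Write n = 30j + 6. Then (30j + 6)² = 900j² + 360j + 36 = 30(30j² + 12j + 1) + 6, so n² ≡ 6 (mod 30).

(⟸) This fails: take n = 24. Then 24² = 576 ≡ 6 (mod 30), yet 24 ≡ 24 (mod 30), not 6.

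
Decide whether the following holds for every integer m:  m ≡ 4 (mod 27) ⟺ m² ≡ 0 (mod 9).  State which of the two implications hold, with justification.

Neither direction holds.

(⟹) This fails: take m = 4. Then 4 ≡ 4 (mod 27), but 4² = 16 ≡ 7 (mod 9), not 0.

(⟸) This fails: take m = 0. Then 0² = 0 ≡ 0 (mod 9), yet 0 ≡ 0 (mod 27), not 4.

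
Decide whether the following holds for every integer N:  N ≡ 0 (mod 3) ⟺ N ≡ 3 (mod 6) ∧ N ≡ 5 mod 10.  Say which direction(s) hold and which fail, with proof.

[⇒] This fails: N = 0 gives 0 ≡ 0 (mod 3) but 0 ≡ 0 (mod 6), so the conjunction on the right does not hold.

[⇐] Conversely, if N ≡ 3 (mod 6) and N ≡ 5 (mod 10), then by the Chinese remainder theorem N ≡ 15 (mod 30). Since 15 ≡ 0 (mod 3) and 3 ∣ 30, we get N ≡ 0 (mod 3).

Only the reverse direction holds.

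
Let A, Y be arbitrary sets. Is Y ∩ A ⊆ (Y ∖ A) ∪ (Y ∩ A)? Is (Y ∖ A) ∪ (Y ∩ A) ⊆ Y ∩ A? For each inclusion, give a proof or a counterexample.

(⊆) holds; (⊇) fails.

(⟸) This inclusion fails. Take A = ∅, Y = {1}; then 1 ∈ (Y ∖ A) ∪ (Y ∩ A) but 1 ∉ Y ∩ A.

(⟹) Let x ∈ Y ∩ A. Then x ∈ A ∩ Y, from which x ∈ (Y ∖ A) ∪ (Y ∩ A).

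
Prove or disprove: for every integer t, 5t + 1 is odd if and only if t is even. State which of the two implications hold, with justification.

Both implications hold.

(⟹) Suppose 5t + 1 is odd. Since 5 is odd, 5t and t have the same parity, so 5t + 1 ≡ t + 1 (mod 2). As 1 is odd, 5t + 1 is odd exactly when t is even. Thus t is even.

(⟸) Conversely, suppose t is even; write t = 2j. Then 5t + 1 = 5·(2j) + 1 = 2·5j + 1, which is odd.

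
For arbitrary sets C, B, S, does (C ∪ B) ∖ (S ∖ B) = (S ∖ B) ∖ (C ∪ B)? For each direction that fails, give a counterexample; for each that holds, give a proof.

(⟹) This inclusion fails. Take C = {1}, B = ∅, S = ∅; then 1 ∈ (C ∪ B) ∖ (S ∖ B) but 1 ∉ (S ∖ B) ∖ (C ∪ B).

(⟸) This inclusion fails. Take C = ∅, B = ∅, S = {1}; then 1 ∈ (S ∖ B) ∖ (C ∪ B) but 1 ∉ (C ∪ B) ∖ (S ∖ B).

(⊆) fails and (⊇) fails.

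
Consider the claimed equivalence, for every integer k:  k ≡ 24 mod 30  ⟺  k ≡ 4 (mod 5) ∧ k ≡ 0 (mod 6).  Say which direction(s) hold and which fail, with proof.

Both implications hold.

(⇒) Suppose k ≡ 24 (mod 30); write k = 30j + 24. Since 5 ∣ 30, reducing mod 5 gives k ≡ 24 ≡ 4 (mod 5); since 6 ∣ 30, reducing mod 6 gives k ≡ 24 ≡ 0 (mod 6).

(⇐) Conversely, if k ≡ 4 (mod 5) and k ≡ 0 (mod 6), then by the Chinese remainder theorem k ≡ 24 (mod 30). This is exactly k ≡ 24 (mod 30).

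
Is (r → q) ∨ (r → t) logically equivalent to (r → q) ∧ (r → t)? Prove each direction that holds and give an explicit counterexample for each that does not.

(⟹) This fails. Under r = T, t = T, q = F, the left side is true but the right side is false.

(⟸) Assume the antecedent. If r is true, the antecedent forces (r = T, t = T, q = T), and (r → q) ∨ (r → t) holds there. If r is false, (r → q) ∨ (r → t) reduces to true regardless of the other variables. Either way (r → q) ∨ (r → t) holds.

The forward direction fails; the converse holds.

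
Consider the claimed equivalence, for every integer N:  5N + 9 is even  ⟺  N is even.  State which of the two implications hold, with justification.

(⇒) fails and (⇐) fails.

(→) This fails: N = 3 gives 5N + 9 = 24, which is even, but 3 is odd, not even.

(←) This also fails: N = 6 is even, but 5N + 9 = 39 is odd, not even.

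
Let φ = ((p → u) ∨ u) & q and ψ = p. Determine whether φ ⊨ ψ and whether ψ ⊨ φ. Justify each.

Both directions fail.

(⇒) This fails. Under p = F, q = T, u = F, the left side is true but the right side is false.

(⇐) This fails. Under p = T, q = F, u = F, the left side is false but the right side is true.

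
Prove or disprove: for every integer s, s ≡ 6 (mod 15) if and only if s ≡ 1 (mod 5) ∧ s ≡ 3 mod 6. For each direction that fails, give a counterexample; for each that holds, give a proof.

(⇒) fails; (⇐) holds.

(⇒) This fails: s = 6 gives 6 ≡ 6 (mod 15) but 6 ≡ 0 (mod 6), so the conjunction on the right does not hold.

(⇐) Conversely, if s ≡ 1 (mod 5) and s ≡ 3 (mod 6), then by the Chinese remainder theorem s ≡ 21 (mod 30). Since 21 ≡ 6 (mod 15) and 15 ∣ 30, we get s ≡ 6 (mod 15).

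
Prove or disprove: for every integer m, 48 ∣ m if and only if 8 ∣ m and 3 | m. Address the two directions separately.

Converse. This fails: take m = 24. Both 8 ∣ 24 and 3 ∣ 24, yet 24 is not a multiple of 48 (since 24 = 0·48 + 24), so 48 ∤ 24.

Forward direction. If 48 ∣ m, write m = 48q. Since 48 = 6·8, m = 8·(6q), so 8 ∣ m; and since 48 = 16·3, m = 3·(16q), so 3 ∣ m.

(⇒) holds; (⇐) fails.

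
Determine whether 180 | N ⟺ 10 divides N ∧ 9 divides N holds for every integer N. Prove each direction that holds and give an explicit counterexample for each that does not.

Only the forward direction holds.

(→) If 180 ∣ N, write N = 180q. Since 180 = 18·10, N = 10·(18q), so 10 ∣ N; and since 180 = 20·9, N = 9·(20q), so 9 ∣ N.

(←) This fails: take N = 90. Both 10 ∣ 90 and 9 ∣ 90, yet 90 is not a multiple of 180 (since 90 = 0·180 + 90), so 180 ∤ 90.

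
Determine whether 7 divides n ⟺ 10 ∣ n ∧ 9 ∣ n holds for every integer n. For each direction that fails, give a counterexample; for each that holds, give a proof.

(⇒) This fails: take n = 7. Certainly 7 ∣ 7, but 10 ∤ 7.

(⇐) This fails: take n = 90. Both 10 ∣ 90 and 9 ∣ 90, yet 90 is not a multiple of 7 (since 90 = 12·7 + 6), so 7 ∤ 90.

(⇒) fails and (⇐) fails.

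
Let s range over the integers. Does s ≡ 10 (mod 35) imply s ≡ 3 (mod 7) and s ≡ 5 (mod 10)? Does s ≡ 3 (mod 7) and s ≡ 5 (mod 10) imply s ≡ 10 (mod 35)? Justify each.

The forward direction fails; the converse holds.

(⇒) This fails: s = 10 gives 10 ≡ 10 (mod 35) but 10 ≡ 0 (mod 10), so the conjunction on the right does not hold.

(⇐) Conversely, if s ≡ 3 (mod 7) and s ≡ 5 (mod 10), then by the Chinese remainder theorem s ≡ 45 (mod 70). Since 45 ≡ 10 (mod 35) and 35 ∣ 70, we get s ≡ 10 (mod 35).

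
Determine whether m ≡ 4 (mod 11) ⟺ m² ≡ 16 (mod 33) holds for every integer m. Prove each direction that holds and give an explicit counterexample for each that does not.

(⇒) This fails: take m = 15. Then 15 ≡ 4 (mod 11), but 15² = 225 ≡ 27 (mod 33), not 16.

(⇐) This fails: take m = 7. Then 7² = 49 ≡ 16 (mod 33), yet 7 ≡ 7 (mod 11), not 4.

Both directions fail.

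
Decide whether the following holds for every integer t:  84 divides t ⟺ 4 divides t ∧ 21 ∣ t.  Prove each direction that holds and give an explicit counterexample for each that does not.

Both implications hold.

Converse. Suppose 4 ∣ t and 21 ∣ t. Any common multiple of 4 and 21 is a multiple of their lcm; here gcd(4, 21) = 1, so lcm(4, 21) = 4·21 = 84, so 84 ∣ t.

Forward direction. If 84 ∣ t, write t = 84q. Since 84 = 21·4, t = 4·(21q), so 4 ∣ t; and since 84 = 4·21, t = 21·(4q), so 21 ∣ t.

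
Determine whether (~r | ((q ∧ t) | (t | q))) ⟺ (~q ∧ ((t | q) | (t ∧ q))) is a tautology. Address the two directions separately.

(⇒) fails; (⇐) holds.

Forward direction. This fails. Under t = F, r = F, q = F, the left side is true but the right side is false.

Converse. Assume the antecedent. If t is true, ~r | ((q ∧ t) | (t | q)) reduces to true regardless of the other variables. If t is false, the antecedent cannot hold. Either way ~r | ((q ∧ t) | (t | q)) holds.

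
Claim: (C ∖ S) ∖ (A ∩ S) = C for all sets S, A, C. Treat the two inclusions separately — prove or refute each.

The sets are not equal: only the forward inclusion holds.

Forward inclusion. Let x ∈ (C ∖ S) ∖ (A ∩ S). Then either x ∈ C and x ∉ S, A; or x ∈ A ∩ C and x ∉ S. In each case x ∈ C, so (C ∖ S) ∖ (A ∩ S) ⊆ C.

Reverse inclusion. This inclusion fails. Take S = {1}, A = ∅, C = {1}; then 1 ∈ C but 1 ∉ (C ∖ S) ∖ (A ∩ S).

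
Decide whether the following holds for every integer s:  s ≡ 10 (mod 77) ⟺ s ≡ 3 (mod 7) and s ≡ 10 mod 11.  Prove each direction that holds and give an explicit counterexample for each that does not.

Both directions hold; the statement is true.

Forward direction. Suppose s ≡ 10 (mod 77); write s = 77j + 10. Since 7 ∣ 77, reducing mod 7 gives s ≡ 10 ≡ 3 (mod 7); since 11 ∣ 77, reducing mod 11 gives s ≡ 10 (mod 11).

Converse. If s ≡ 3 (mod 7) and s ≡ 10 (mod 11), then by the Chinese remainder theorem s ≡ 10 (mod 77). This is exactly s ≡ 10 (mod 77).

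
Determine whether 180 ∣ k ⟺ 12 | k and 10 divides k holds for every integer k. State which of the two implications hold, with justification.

Forward direction. If 180 ∣ k, write k = 180q. Since 180 = 15·12, k = 12·(15q), so 12 ∣ k; and since 180 = 18·10, k = 10·(18q), so 10 ∣ k.

Converse. This fails: take k = 60. Both 12 ∣ 60 and 10 ∣ 60, yet 60 is not a multiple of 180 (since 60 = 0·180 + 60), so 180 ∤ 60.

Only the forward implication holds.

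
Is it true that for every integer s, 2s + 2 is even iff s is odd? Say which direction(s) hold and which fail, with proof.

(→) This fails: take s = 2. Then 2s + 2 = 6, which is even, yet s = 2 is even, not odd.

(←) Suppose s is odd. Since 2 is even, 2s is even for every s, so 2s + 2 has the same parity as 2, which is even. Hence 2s + 2 is even.

The forward direction fails; the converse holds.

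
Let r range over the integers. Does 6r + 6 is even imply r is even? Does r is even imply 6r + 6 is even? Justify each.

(⟹) This fails: take r = 1. Then 6r + 6 = 12, which is even, yet r = 1 is odd, not even.

(⟸) Suppose r is even. Since 6 is even, 6r is even for every r, so 6r + 6 has the same parity as 6, which is even. Hence 6r + 6 is even.

(⇒) fails; (⇐) holds.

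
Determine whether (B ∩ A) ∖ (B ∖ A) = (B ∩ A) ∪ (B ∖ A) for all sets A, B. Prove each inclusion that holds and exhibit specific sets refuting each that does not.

(⊇) This inclusion fails. Take A = ∅, B = {1}; then 1 ∈ (B ∩ A) ∪ (B ∖ A) but 1 ∉ (B ∩ A) ∖ (B ∖ A).

(⊆) Let x ∈ (B ∩ A) ∖ (B ∖ A). Then x ∈ A ∩ B, from which x ∈ (B ∩ A) ∪ (B ∖ A).

The sets are not equal: only the forward inclusion holds.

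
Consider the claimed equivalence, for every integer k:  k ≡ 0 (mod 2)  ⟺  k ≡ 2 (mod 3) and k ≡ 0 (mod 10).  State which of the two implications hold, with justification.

Only the converse holds.

(⇒) This fails: k = 0 gives 0 ≡ 0 (mod 2) but 0 ≡ 0 (mod 3), so the conjunction on the right does not hold.

(⇐) Conversely, if k ≡ 2 (mod 3) and k ≡ 0 (mod 10), then by the Chinese remainder theorem k ≡ 20 (mod 30). Since 20 ≡ 0 (mod 2) and 2 ∣ 30, we get k ≡ 0 (mod 2).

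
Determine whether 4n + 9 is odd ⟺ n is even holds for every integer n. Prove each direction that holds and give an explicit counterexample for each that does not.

Only the converse holds.

(⟹) This fails: take n = 5. Then 4n + 9 = 29, which is odd, yet n = 5 is odd, not even.

(⟸) Suppose n is even. Since 4 is even, 4n is even for every n, so 4n + 9 has the same parity as 9, which is odd. Hence 4n + 9 is odd.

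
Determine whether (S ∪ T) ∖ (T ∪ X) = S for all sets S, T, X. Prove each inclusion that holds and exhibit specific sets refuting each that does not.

(⊆) Let x ∈ (S ∪ T) ∖ (T ∪ X). Then x ∈ S and x ∉ T, X, from which x ∈ S.

(⊇) This inclusion fails. Take S = {1}, T = {1}, X = ∅; then 1 ∈ S but 1 ∉ (S ∪ T) ∖ (T ∪ X).

(⊆) holds; (⊇) fails.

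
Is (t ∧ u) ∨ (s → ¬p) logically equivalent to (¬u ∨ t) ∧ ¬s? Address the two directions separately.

Forward direction. This fails. Under p = F, u = T, s = F, t = F, the left side is true but the right side is false.

Converse. Assume the antecedent. If s is true, the antecedent cannot hold. If s is false, (t ∧ u) ∨ (s → ¬p) reduces to true regardless of the other variables. Either way (t ∧ u) ∨ (s → ¬p) holds.

Not equivalent: only (⇐) holds.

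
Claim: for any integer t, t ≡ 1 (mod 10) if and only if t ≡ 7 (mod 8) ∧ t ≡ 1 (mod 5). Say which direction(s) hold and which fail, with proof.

(⟹) This fails: t = 1 gives 1 ≡ 1 (mod 10) but 1 ≡ 1 (mod 8), so the conjunction on the right does not hold.

(⟸) Conversely, if t ≡ 7 (mod 8) and t ≡ 1 (mod 5), then by the Chinese remainder theorem t ≡ 31 (mod 40). Since 31 ≡ 1 (mod 10) and 10 ∣ 40, we get t ≡ 1 (mod 10).

Only the converse holds.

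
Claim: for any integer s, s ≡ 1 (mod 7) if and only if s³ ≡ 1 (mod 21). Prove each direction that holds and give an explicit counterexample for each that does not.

(⇒) This fails: take s = 8. Then 8 ≡ 1 (mod 7), but 8³ = 512 ≡ 8 (mod 21), not 1.

(⇐) This fails: take s = 4. Then 4³ = 64 ≡ 1 (mod 21), yet 4 ≡ 4 (mod 7), not 1.

Neither direction holds.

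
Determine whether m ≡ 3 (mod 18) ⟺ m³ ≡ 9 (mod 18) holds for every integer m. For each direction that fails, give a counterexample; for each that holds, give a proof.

(→) Suppose m ≡ 3 (mod 18). Write m = 18j + 3. Then (18j + 3)³ = 5832j³ + 2916j² + 486j + 27 = 18(324j³ + 162j² + 27j + 1) + 9, so m³ ≡ 9 (mod 18).

(←) This fails: take m = 9. Then 9³ = 729 ≡ 9 (mod 18), yet 9 ≡ 9 (mod 18), not 3.

Only the forward implication holds.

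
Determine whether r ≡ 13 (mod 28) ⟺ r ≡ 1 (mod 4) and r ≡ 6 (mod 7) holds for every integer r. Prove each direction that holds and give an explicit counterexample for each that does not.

Both implications hold.

(→) Suppose r ≡ 13 (mod 28); write r = 28j + 13. Since 4 ∣ 28, reducing mod 4 gives r ≡ 13 ≡ 1 (mod 4); since 7 ∣ 28, reducing mod 7 gives r ≡ 13 ≡ 6 (mod 7).

(←) Conversely, if r ≡ 1 (mod 4) and r ≡ 6 (mod 7), then by the Chinese remainder theorem r ≡ 13 (mod 28). This is exactly r ≡ 13 (mod 28).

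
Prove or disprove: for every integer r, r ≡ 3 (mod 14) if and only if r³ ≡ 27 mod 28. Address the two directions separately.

(→) This fails: take r = 17. Then 17 ≡ 3 (mod 14), but 17³ = 4913 ≡ 13 (mod 28), not 27.

(←) This fails: take r = 19. Then 19³ = 6859 ≡ 27 (mod 28), yet 19 ≡ 5 (mod 14), not 3.

(⇒) fails and (⇐) fails.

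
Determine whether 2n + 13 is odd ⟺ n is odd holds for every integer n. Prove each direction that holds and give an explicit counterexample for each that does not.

Only the converse holds.

Forward direction. This fails: take n = 2. Then 2n + 13 = 17, which is odd, yet n = 2 is even, not odd.

Converse. Suppose n is odd. Since 2 is even, 2n is even for every n, so 2n + 13 has the same parity as 13, which is odd. Hence 2n + 13 is odd.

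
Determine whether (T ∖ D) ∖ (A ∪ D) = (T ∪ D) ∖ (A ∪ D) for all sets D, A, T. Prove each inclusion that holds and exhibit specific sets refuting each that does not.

Forward inclusion. Let x ∈ (T ∖ D) ∖ (A ∪ D). Then x ∈ T and x ∉ D, A, from which x ∈ (T ∪ D) ∖ (A ∪ D).

Reverse inclusion. Let x ∈ (T ∪ D) ∖ (A ∪ D). Then x ∈ T and x ∉ D, A, from which x ∈ (T ∖ D) ∖ (A ∪ D).

Both inclusions hold.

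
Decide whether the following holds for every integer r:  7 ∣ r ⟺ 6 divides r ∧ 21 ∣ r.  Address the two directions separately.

[⇒] This fails: take r = 7. Certainly 7 ∣ 7, but 6 ∤ 7.

[⇐] Suppose 6 ∣ r and 21 ∣ r. Any common multiple of 6 and 21 is a multiple of their lcm; here lcm(6, 21) = 6·21/gcd(6, 21) = 126/3 = 42, so 42 ∣ r. Since 7 ∣ 42, it follows that 7 ∣ r.

Not equivalent: only (⇐) holds.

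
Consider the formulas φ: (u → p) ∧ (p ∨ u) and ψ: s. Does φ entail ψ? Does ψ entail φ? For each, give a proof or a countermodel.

(⇒) This fails. Under p = T, u = F, s = F, the left side is true but the right side is false.

(⇐) This fails. Under p = F, u = F, s = T, the left side is false but the right side is true.

(⇒) fails and (⇐) fails.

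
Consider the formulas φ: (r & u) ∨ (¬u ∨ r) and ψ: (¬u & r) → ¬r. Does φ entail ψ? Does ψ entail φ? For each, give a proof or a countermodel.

Forward direction. This fails. Under r = T, u = F, the left side is true but the right side is false.

Converse. This fails. Under r = F, u = T, the left side is false but the right side is true.

Neither direction holds.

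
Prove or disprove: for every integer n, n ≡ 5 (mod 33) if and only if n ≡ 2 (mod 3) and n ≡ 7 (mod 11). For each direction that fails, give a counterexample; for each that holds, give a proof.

(⇒) fails and (⇐) fails.

Forward direction. This fails: n = 5 gives 5 ≡ 5 (mod 33) but 5 ≡ 5 (mod 11), so the conjunction on the right does not hold.

Converse. This fails: n = 29 satisfies both congruences on the right (29 ≡ 2 mod 3 and 29 ≡ 7 mod 11) yet 29 ≡ 29 (mod 33), not 5.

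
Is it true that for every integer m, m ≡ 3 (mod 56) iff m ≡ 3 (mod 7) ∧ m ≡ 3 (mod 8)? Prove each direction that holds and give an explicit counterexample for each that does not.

Equivalent; both directions hold.

(⇒) Suppose m ≡ 3 (mod 56); write m = 56j + 3. Since 7 ∣ 56, reducing mod 7 gives m ≡ 3 (mod 7); since 8 ∣ 56, reducing mod 8 gives m ≡ 3 (mod 8).

(⇐) Conversely, if m ≡ 3 (mod 7) and m ≡ 3 (mod 8), then by the Chinese remainder theorem m ≡ 3 (mod 56). This is exactly m ≡ 3 (mod 56).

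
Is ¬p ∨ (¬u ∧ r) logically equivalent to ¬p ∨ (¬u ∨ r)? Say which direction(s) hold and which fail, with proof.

Only the forward implication holds.

[⇒] Assume the antecedent. If p is true, the antecedent forces (p = T, u = F, r = T), and ¬p ∨ (¬u ∨ r) holds there. If p is false, ¬p ∨ (¬u ∨ r) reduces to true regardless of the other variables. Either way ¬p ∨ (¬u ∨ r) holds.

[⇐] This fails. Under p = T, u = F, r = F, the left side is false but the right side is true.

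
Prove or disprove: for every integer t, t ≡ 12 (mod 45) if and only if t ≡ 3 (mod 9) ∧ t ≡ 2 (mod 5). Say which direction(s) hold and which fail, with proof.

Forward direction. Suppose t ≡ 12 (mod 45); write t = 45j + 12. Since 9 ∣ 45, reducing mod 9 gives t ≡ 12 ≡ 3 (mod 9); since 5 ∣ 45, reducing mod 5 gives t ≡ 12 ≡ 2 (mod 5).

Converse. If t ≡ 3 (mod 9) and t ≡ 2 (mod 5), then by the Chinese remainder theorem t ≡ 12 (mod 45). This is exactly t ≡ 12 (mod 45).

Both directions hold; the statement is true.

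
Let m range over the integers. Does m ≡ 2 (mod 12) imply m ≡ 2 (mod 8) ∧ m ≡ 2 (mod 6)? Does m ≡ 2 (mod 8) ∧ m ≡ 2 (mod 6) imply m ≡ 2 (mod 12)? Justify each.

Forward direction. This fails: m = 14 gives 14 ≡ 2 (mod 12) but 14 ≡ 6 (mod 8), so the conjunction on the right does not hold.

Converse. If m ≡ 2 (mod 8) and m ≡ 2 (mod 6), then by the Chinese remainder theorem m ≡ 2 (mod 24). Since 2 ≡ 2 (mod 12) and 12 ∣ 24, we get m ≡ 2 (mod 12).

Not equivalent: only (⇐) holds.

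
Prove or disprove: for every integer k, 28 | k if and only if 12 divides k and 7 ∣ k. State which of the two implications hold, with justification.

(⟹) This fails: take k = 28. Certainly 28 ∣ 28, but 12 ∤ 28.

(⟸) Suppose 12 ∣ k and 7 ∣ k. Any common multiple of 12 and 7 is a multiple of their lcm; here gcd(12, 7) = 1, so lcm(12, 7) = 12·7 = 84, so 84 ∣ k. Since 28 ∣ 84, it follows that 28 ∣ k.

Only the converse holds.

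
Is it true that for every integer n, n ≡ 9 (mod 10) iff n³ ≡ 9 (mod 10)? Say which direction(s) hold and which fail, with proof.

[⇒] Suppose n ≡ 9 (mod 10). Write n = 10j + 9. Then (10j + 9)³ = 1000j³ + 2700j² + 2430j + 729 = 10(100j³ + 270j² + 243j + 72) + 9, so n³ ≡ 9 (mod 10).

[⇐] For the converse, argue contrapositively. If n ≢ 9 (mod 10), then n is congruent to one of 0, 1, 2, 3, 4, 5, 6, 7, 8 modulo 10, and these give n³ ≡ 0, 1, 8, 7, 4, 5, 6, 3, 2 respectively — never 9.

Equivalent; both directions hold.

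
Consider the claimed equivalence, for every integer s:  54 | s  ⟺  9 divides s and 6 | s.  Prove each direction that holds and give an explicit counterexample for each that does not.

(⇒) If 54 ∣ s, write s = 54q. Since 54 = 6·9, s = 9·(6q), so 9 ∣ s; and since 54 = 9·6, s = 6·(9q), so 6 ∣ s.

(⇐) This fails: take s = 18. Both 9 ∣ 18 and 6 ∣ 18, yet 18 is not a multiple of 54 (since 18 = 0·54 + 18), so 54 ∤ 18.

Only the forward direction holds.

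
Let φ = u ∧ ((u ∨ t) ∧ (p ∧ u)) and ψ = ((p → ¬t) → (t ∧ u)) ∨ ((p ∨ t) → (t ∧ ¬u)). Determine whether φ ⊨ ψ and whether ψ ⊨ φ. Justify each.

(⟹) This fails. Under p = T, t = F, u = T, the left side is true but the right side is false.

(⟸) This fails. Under p = F, t = F, u = F, the left side is false but the right side is true.

Neither direction holds.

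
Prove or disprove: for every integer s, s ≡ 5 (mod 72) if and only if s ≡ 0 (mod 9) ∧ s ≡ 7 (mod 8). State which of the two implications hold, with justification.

(⇒) fails and (⇐) fails.

(⇒) This fails: s = 5 gives 5 ≡ 5 (mod 72) but 5 ≡ 5 (mod 9), so the conjunction on the right does not hold.

(⇐) This fails: s = 63 satisfies both congruences on the right (63 ≡ 0 mod 9 and 63 ≡ 7 mod 8) yet 63 ≡ 63 (mod 72), not 5.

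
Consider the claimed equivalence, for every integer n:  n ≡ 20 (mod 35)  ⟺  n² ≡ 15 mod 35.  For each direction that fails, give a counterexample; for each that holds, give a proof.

The forward direction holds; the converse fails.

(⟹) Suppose n ≡ 20 (mod 35). Write n = 35j + 20. Then (35j + 20)² = 1225j² + 1400j + 400 = 35(35j² + 40j + 11) + 15, so n² ≡ 15 (mod 35).

(⟸) This fails: take n = 15. Then 15² = 225 ≡ 15 (mod 35), yet 15 ≡ 15 (mod 35), not 20.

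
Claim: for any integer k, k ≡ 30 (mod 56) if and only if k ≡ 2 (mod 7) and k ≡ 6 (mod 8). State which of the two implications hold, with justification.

(⟹) Suppose k ≡ 30 (mod 56); write k = 56j + 30. Since 7 ∣ 56, reducing mod 7 gives k ≡ 30 ≡ 2 (mod 7); since 8 ∣ 56, reducing mod 8 gives k ≡ 30 ≡ 6 (mod 8).

(⟸) Conversely, if k ≡ 2 (mod 7) and k ≡ 6 (mod 8), then by the Chinese remainder theorem k ≡ 30 (mod 56). This is exactly k ≡ 30 (mod 56).

Both implications hold.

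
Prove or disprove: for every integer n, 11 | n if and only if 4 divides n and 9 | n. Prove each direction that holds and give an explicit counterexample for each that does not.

Forward direction. This fails: take n = 11. Certainly 11 ∣ 11, but 4 ∤ 11.

Converse. This fails: take n = 36. Both 4 ∣ 36 and 9 ∣ 36, yet 36 is not a multiple of 11 (since 36 = 3·11 + 3), so 11 ∤ 36.

Neither implication holds.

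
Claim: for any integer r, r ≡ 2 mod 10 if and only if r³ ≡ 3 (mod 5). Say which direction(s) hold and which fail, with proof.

(→) Suppose r ≡ 2 (mod 10). Then r³ ≡ 2³ = 8 (mod 10), and since 5 ∣ 10, also r³ ≡ 3 (mod 5).

(←) This fails: take r = 7. Then 7³ = 343 ≡ 3 (mod 5), yet 7 ≡ 7 (mod 10), not 2.

The forward direction holds; the converse fails.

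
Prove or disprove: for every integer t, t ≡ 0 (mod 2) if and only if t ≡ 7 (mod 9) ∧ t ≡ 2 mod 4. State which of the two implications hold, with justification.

(⇐) If t ≡ 7 (mod 9) and t ≡ 2 (mod 4), then by the Chinese remainder theorem t ≡ 34 (mod 36). Since 34 ≡ 0 (mod 2) and 2 ∣ 36, we get t ≡ 0 (mod 2).

(⇒) This fails: t = 0 gives 0 ≡ 0 (mod 2) but 0 ≡ 0 (mod 9), so the conjunction on the right does not hold.

Only the converse holds.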